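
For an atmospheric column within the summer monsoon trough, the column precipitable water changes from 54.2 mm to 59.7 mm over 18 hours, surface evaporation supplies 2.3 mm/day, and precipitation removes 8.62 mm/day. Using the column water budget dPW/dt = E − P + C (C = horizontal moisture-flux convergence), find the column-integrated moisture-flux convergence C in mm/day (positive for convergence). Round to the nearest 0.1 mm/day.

C ≈ 13.7 mm/day

dPW/dt = (59.7 − 54.2) mm / (18/24 day) = +7.333 mm/day.
C = dPW/dt − E + P = (+7.333) − 2.3 + 8.62 = 13.7 mm/day.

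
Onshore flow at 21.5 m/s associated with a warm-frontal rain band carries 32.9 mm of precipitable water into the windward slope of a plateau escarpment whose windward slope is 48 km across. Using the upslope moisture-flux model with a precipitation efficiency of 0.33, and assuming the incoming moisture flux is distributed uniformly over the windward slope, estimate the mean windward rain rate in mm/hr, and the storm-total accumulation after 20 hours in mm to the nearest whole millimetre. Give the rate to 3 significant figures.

R ≈ 17.5 mm/hr; total ≈ 350 mm

Incoming column moisture flux per unit ridge length: F = V × PW = 21.5 × 32.9 = 707.35 mm·m/s.
Spread over the 48 km slope with efficiency ε = 0.33: R = ε·F/W = 0.33 × 707.35 / 48000 m = 4.863e-03 mm/s.
R = 4.863e-03 × 3600 = 17.5 mm/hr.
Over 20 h: total = 17.5 × 20 = 350 mm.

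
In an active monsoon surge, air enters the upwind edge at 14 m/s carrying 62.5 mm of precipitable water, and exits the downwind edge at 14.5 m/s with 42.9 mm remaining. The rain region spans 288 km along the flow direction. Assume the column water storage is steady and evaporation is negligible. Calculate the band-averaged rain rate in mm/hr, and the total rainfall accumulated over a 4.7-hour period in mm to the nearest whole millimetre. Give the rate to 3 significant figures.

Column moisture flux per unit crosswind length is F = V × PW.
Inflow: F_in = 14 × 62.5 = 875 mm·m/s
Outflow: F_out = 14.5 × 42.9 = 622.05 mm·m/s
Steady-state rate R = (F_in − F_out)/L = (875 − 622.05) / 288000 m = 8.783e-04 mm/s.
R = 8.783e-04 × 3600 = 3.16 mm/hr.
Over 4.7 h: total = 3.16 × 4.7 = 14.852 ≈ 15 mm.

R ≈ 3.16 mm/hr; total ≈ 15 mm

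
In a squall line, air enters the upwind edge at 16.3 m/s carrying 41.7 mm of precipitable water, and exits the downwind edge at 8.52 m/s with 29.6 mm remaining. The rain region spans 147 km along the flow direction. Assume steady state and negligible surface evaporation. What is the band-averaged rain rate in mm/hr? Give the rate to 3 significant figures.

R ≈ 10.5 mm/hr

Column moisture flux per unit crosswind length is F = V × PW.
Inflow: F_in = 16.3 × 41.7 = 679.71 mm·m/s
Outflow: F_out = 8.52 × 29.6 = 252.192 mm·m/s
Steady-state rate R = (F_in − F_out)/L = (679.71 − 252.192) / 147000 m = 2.908e-03 mm/s.
R = 2.908e-03 × 3600 = 10.5 mm/hr.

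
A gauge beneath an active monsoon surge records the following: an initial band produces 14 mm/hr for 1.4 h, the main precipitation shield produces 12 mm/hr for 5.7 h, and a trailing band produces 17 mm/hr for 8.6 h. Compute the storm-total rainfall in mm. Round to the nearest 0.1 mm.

total ≈ 234.2 mm

Total = Σ Rᵢ Δtᵢ = 14 × 1.4 + 12 × 5.7 + 17 × 8.6
      = 19.6 + 68.4 + 146.2 = 234.2 mm.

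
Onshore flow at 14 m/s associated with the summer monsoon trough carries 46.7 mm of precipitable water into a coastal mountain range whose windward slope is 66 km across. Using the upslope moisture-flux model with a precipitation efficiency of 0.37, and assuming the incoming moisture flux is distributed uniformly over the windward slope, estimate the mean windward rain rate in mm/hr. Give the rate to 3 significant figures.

R ≈ 13.2 mm/hr

Incoming column moisture flux per unit ridge length: F = V × PW = 14 × 46.7 = 653.8 mm·m/s.
Spread over the 66 km slope with efficiency ε = 0.37: R = ε·F/W = 0.37 × 653.8 / 66000 m = 3.665e-03 mm/s.
R = 3.665e-03 × 3600 = 13.2 mm/hr.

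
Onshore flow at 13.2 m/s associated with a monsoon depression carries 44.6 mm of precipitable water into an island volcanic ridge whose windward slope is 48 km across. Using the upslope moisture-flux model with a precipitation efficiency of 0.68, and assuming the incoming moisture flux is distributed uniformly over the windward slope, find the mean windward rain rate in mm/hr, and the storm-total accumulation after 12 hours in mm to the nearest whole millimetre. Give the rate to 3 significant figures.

Incoming column moisture flux per unit ridge length: F = V × PW = 13.2 × 44.6 = 588.72 mm·m/s.
Spread over the 48 km slope with efficiency ε = 0.68: R = ε·F/W = 0.68 × 588.72 / 48000 m = 8.340e-03 mm/s.
R = 8.340e-03 × 3600 = 30.0 mm/hr.
Over 12 h: total = 30.0 × 12 = 360 mm.

R ≈ 30.0 mm/hr; total ≈ 360 mm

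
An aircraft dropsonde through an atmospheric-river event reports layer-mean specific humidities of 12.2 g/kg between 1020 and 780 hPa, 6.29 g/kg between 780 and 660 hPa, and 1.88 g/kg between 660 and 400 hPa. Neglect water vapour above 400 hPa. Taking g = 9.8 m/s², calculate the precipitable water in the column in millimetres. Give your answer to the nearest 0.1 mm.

PW ≈ 42.6 mm

Precipitable water is the column-integrated vapour mass per unit area: PW = (1/g) Σ q̄ Δp, with q in kg/kg and Δp in Pa (1 kg/m² of water = 1 mm).
Layer 1020–780 hPa: Δp = 240 hPa = 24000 Pa, q̄ = 0.0122 kg/kg → 0.0122 × 24000 / 9.8 = 29.88 mm
Layer 780–660 hPa: Δp = 120 hPa = 12000 Pa, q̄ = 0.00629 kg/kg → 0.00629 × 12000 / 9.8 = 7.70 mm
Layer 660–400 hPa: Δp = 260 hPa = 26000 Pa, q̄ = 0.00188 kg/kg → 0.00188 × 26000 / 9.8 = 4.99 mm
PW = 29.88 + 7.70 + 4.99 = 42.57 ≈ 42.6 mm.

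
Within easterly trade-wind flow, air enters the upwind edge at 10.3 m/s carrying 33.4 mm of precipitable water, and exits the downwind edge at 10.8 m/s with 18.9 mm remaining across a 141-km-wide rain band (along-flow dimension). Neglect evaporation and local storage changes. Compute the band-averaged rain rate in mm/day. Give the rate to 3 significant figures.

Column moisture flux per unit crosswind length is F = V × PW.
Inflow: F_in = 10.3 × 33.4 = 344.02 mm·m/s
Outflow: F_out = 10.8 × 18.9 = 204.12 mm·m/s
Steady-state rate R = (F_in − F_out)/L = (344.02 − 204.12) / 141000 m = 9.922e-04 mm/s.
R = 9.922e-04 × 3600 × 24 = 85.7 mm/day.

R ≈ 85.7 mm/day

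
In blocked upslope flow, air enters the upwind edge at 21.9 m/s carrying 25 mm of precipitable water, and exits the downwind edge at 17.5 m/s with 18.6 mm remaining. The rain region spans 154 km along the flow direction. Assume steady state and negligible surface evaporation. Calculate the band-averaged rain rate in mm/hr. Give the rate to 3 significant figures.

Column moisture flux per unit crosswind length is F = V × PW.
Inflow: F_in = 21.9 × 25 = 547.5 mm·m/s
Outflow: F_out = 17.5 × 18.6 = 325.5 mm·m/s
Steady-state rate R = (F_in − F_out)/L = (547.5 − 325.5) / 154000 m = 1.442e-03 mm/s.
R = 1.442e-03 × 3600 = 5.19 mm/hr.

R ≈ 5.19 mm/hr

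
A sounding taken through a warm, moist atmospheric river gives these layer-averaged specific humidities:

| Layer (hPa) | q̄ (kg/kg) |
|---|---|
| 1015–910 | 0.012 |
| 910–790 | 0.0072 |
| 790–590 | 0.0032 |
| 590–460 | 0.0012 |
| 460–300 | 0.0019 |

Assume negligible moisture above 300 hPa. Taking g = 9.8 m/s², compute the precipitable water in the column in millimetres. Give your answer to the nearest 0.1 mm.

PW ≈ 32.9 mm

Precipitable water is the column-integrated vapour mass per unit area: PW = (1/g) Σ q̄ Δp, with q in kg/kg and Δp in Pa (1 kg/m² of water = 1 mm).
Layer 1015–910 hPa: Δp = 105 hPa = 10500 Pa, q̄ = 0.012 kg/kg → 0.012 × 10500 / 9.8 = 12.86 mm
Layer 910–790 hPa: Δp = 120 hPa = 12000 Pa, q̄ = 0.0072 kg/kg → 0.0072 × 12000 / 9.8 = 8.82 mm
Layer 790–590 hPa: Δp = 200 hPa = 20000 Pa, q̄ = 0.0032 kg/kg → 0.0032 × 20000 / 9.8 = 6.53 mm
Layer 590–460 hPa: Δp = 130 hPa = 13000 Pa, q̄ = 0.0012 kg/kg → 0.0012 × 13000 / 9.8 = 1.59 mm
Layer 460–300 hPa: Δp = 160 hPa = 16000 Pa, q̄ = 0.0019 kg/kg → 0.0019 × 16000 / 9.8 = 3.10 mm
PW = 12.86 + 8.82 + 6.53 + 1.59 + 3.10 = 32.90 ≈ 32.9 mm.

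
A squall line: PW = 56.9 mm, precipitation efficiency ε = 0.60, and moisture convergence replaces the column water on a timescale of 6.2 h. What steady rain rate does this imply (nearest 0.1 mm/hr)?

Each overturning extracts ε × PW = 0.60 × 56.9 = 34.14 mm.
Rate = ε·PW / τ = 34.14 / 6.2 h = 5.5 mm/hr.

R ≈ 5.5 mm/hr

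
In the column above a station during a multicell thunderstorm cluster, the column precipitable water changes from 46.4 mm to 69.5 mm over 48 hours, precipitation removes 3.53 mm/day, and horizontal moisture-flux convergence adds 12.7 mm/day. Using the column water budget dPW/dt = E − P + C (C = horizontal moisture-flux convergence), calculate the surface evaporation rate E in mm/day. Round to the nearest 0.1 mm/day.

dPW/dt = (69.5 − 46.4) mm / (48/24 day) = +11.550 mm/day.
E = dPW/dt + P − C = (+11.550) + 3.53 − (12.7) = 2.4 mm/day.

E ≈ 2.4 mm/day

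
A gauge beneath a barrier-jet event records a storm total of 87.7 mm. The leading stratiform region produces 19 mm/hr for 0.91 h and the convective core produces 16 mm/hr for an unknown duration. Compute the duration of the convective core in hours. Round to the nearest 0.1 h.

duration ≈ 4.4 h

Known phases: 19 × 0.91 = 17.29 mm.
Remaining depth = 87.7 − 17.29 = 70.41 mm.
Duration = 70.41 / 16 = 4.4 h.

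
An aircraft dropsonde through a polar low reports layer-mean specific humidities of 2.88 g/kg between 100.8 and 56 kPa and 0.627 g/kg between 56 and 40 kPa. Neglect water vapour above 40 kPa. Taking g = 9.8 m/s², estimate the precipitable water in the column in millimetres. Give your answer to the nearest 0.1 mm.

PW ≈ 14.2 mm

Precipitable water is the column-integrated vapour mass per unit area: PW = (1/g) Σ q̄ Δp, with q in kg/kg and Δp in Pa (1 kg/m² of water = 1 mm).
Layer 100.8–56 kPa: Δp = 448 hPa = 44800 Pa, q̄ = 0.00288 kg/kg → 0.00288 × 44800 / 9.8 = 13.17 mm
Layer 56–40 kPa: Δp = 160 hPa = 16000 Pa, q̄ = 0.000627 kg/kg → 0.000627 × 16000 / 9.8 = 1.02 mm
PW = 13.17 + 1.02 = 14.19 ≈ 14.2 mm.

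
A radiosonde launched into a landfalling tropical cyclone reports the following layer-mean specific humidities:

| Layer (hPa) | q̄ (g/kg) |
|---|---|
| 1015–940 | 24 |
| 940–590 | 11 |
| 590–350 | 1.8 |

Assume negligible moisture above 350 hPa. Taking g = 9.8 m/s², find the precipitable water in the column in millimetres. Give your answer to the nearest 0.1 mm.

PW ≈ 62.1 mm

Precipitable water is the column-integrated vapour mass per unit area: PW = (1/g) Σ q̄ Δp, with q in kg/kg and Δp in Pa (1 kg/m² of water = 1 mm).
Layer 1015–940 hPa: Δp = 75 hPa = 7500 Pa, q̄ = 0.024 kg/kg → 0.024 × 7500 / 9.8 = 18.37 mm
Layer 940–590 hPa: Δp = 350 hPa = 35000 Pa, q̄ = 0.011 kg/kg → 0.011 × 35000 / 9.8 = 39.29 mm
Layer 590–350 hPa: Δp = 240 hPa = 24000 Pa, q̄ = 0.0018 kg/kg → 0.0018 × 24000 / 9.8 = 4.41 mm
PW = 18.37 + 39.29 + 4.41 = 62.07 ≈ 62.1 mm.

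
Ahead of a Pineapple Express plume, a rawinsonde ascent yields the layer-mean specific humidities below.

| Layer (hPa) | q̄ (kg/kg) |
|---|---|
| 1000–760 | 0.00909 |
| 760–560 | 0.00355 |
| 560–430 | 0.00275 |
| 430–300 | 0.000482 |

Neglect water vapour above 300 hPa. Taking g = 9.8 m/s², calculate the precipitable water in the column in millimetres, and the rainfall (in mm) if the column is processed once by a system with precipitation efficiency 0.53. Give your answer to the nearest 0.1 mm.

PW ≈ 33.8 mm; rainfall ≈ 17.9 mm

Precipitable water is the column-integrated vapour mass per unit area: PW = (1/g) Σ q̄ Δp, with q in kg/kg and Δp in Pa (1 kg/m² of water = 1 mm).
Layer 1000–760 hPa: Δp = 240 hPa = 24000 Pa, q̄ = 0.00909 kg/kg → 0.00909 × 24000 / 9.8 = 22.26 mm
Layer 760–560 hPa: Δp = 200 hPa = 20000 Pa, q̄ = 0.00355 kg/kg → 0.00355 × 20000 / 9.8 = 7.24 mm
Layer 560–430 hPa: Δp = 130 hPa = 13000 Pa, q̄ = 0.00275 kg/kg → 0.00275 × 13000 / 9.8 = 3.65 mm
Layer 430–300 hPa: Δp = 130 hPa = 13000 Pa, q̄ = 0.000482 kg/kg → 0.000482 × 13000 / 9.8 = 0.64 mm
PW = 22.26 + 7.24 + 3.65 + 0.64 = 33.79 ≈ 33.8 mm.
Rainfall = ε × PW = 0.53 × 33.8 = 17.9 mm.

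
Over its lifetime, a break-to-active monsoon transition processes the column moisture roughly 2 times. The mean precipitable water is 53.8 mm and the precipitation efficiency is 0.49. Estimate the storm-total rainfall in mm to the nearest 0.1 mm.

Each cycle deposits ε × PW = 0.49 × 53.8 = 26.362 mm.
Over 2 cycles: 2 × 26.362 = 52.7 mm.

rainfall ≈ 52.7 mm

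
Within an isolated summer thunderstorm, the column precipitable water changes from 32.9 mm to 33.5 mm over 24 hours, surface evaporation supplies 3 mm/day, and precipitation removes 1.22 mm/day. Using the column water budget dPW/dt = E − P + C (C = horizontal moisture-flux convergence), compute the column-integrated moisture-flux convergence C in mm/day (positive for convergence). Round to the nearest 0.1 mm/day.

C ≈ -1.2 mm/day

dPW/dt = (33.5 − 32.9) mm / (24/24 day) = +0.600 mm/day.
C = dPW/dt − E + P = (+0.600) − 3 + 1.22 = -1.2 mm/day.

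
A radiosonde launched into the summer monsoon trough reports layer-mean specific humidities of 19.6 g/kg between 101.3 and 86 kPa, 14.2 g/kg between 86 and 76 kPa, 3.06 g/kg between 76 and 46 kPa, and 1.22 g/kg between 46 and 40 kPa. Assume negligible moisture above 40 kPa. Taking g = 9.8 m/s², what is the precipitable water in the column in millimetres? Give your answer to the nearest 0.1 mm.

PW ≈ 55.2 mm

Precipitable water is the column-integrated vapour mass per unit area: PW = (1/g) Σ q̄ Δp, with q in kg/kg and Δp in Pa (1 kg/m² of water = 1 mm).
Layer 101.3–86 kPa: Δp = 153 hPa = 15300 Pa, q̄ = 0.0196 kg/kg → 0.0196 × 15300 / 9.8 = 30.60 mm
Layer 86–76 kPa: Δp = 100 hPa = 10000 Pa, q̄ = 0.0142 kg/kg → 0.0142 × 10000 / 9.8 = 14.49 mm
Layer 76–46 kPa: Δp = 300 hPa = 30000 Pa, q̄ = 0.00306 kg/kg → 0.00306 × 30000 / 9.8 = 9.37 mm
Layer 46–40 kPa: Δp = 60 hPa = 6000 Pa, q̄ = 0.00122 kg/kg → 0.00122 × 6000 / 9.8 = 0.75 mm
PW = 30.60 + 14.49 + 9.37 + 0.75 = 55.21 ≈ 55.2 mm.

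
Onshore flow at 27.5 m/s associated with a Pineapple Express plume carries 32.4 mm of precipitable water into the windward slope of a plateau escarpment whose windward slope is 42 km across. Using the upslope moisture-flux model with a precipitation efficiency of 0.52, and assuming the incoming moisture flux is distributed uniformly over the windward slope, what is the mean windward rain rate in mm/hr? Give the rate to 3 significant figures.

Incoming column moisture flux per unit ridge length: F = V × PW = 27.5 × 32.4 = 891 mm·m/s.
Spread over the 42 km slope with efficiency ε = 0.52: R = ε·F/W = 0.52 × 891 / 42000 m = 1.103e-02 mm/s.
R = 1.103e-02 × 3600 = 39.7 mm/hr.

R ≈ 39.7 mm/hr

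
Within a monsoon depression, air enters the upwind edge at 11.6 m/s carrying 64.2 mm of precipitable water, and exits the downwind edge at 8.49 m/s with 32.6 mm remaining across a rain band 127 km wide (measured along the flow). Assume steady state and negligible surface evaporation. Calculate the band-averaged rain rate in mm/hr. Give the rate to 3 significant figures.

R ≈ 13.3 mm/hr

Column moisture flux per unit crosswind length is F = V × PW.
Inflow: F_in = 11.6 × 64.2 = 744.72 mm·m/s
Outflow: F_out = 8.49 × 32.6 = 276.774 mm·m/s
Steady-state rate R = (F_in − F_out)/L = (744.72 − 276.774) / 127000 m = 3.685e-03 mm/s.
R = 3.685e-03 × 3600 = 13.3 mm/hr.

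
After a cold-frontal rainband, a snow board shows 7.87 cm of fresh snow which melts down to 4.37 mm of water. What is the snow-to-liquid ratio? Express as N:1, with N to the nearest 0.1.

Ratio = snow depth / SWE = 78.7 mm / 4.37 mm = 18.0, i.e. 18.0:1.

ratio ≈ 18.0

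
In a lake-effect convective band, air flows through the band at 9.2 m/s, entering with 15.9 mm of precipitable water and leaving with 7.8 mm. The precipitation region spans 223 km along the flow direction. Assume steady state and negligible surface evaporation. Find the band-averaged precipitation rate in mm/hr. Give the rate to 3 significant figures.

R ≈ 1.20 mm/hr

Column moisture flux per unit crosswind length is F = V × PW.
Inflow: F_in = 9.2 × 15.9 = 146.28 mm·m/s
Outflow: F_out = 9.2 × 7.8 = 71.76 mm·m/s
Steady-state rate R = (F_in − F_out)/L = (146.28 − 71.76) / 223000 m = 3.342e-04 mm/s.
R = 3.342e-04 × 3600 = 1.20 mm/hr.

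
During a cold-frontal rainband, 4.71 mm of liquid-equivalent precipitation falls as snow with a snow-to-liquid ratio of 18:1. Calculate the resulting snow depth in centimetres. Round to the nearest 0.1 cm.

Snow depth = liquid × ratio = 4.71 mm × 18 = 84.78 mm = 8.5 cm.

snow depth ≈ 8.5 cm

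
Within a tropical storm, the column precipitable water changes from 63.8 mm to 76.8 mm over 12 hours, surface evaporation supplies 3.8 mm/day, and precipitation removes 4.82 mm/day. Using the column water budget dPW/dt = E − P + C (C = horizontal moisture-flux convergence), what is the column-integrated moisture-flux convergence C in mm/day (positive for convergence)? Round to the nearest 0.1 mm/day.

dPW/dt = (76.8 − 63.8) mm / (12/24 day) = +26.000 mm/day.
C = dPW/dt − E + P = (+26.000) − 3.8 + 4.82 = 27.0 mm/day.

C ≈ 27.0 mm/day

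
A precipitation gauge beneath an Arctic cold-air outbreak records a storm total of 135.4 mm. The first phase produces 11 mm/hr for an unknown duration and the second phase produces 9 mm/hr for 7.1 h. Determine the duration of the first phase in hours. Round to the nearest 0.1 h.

Known phases: 9 × 7.1 = 63.9 mm.
Remaining depth = 135.4 − 63.9 = 71.5 mm.
Duration = 71.5 / 11 = 6.5 h.

duration ≈ 6.5 h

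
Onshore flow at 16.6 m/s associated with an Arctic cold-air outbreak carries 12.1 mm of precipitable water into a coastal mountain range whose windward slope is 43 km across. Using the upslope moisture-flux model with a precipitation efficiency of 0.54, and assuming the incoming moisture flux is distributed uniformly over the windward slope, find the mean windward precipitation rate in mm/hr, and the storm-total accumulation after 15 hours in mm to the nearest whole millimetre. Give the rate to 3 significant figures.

R ≈ 9.08 mm/hr; total ≈ 136 mm

Incoming column moisture flux per unit ridge length: F = V × PW = 16.6 × 12.1 = 200.86 mm·m/s.
Spread over the 43 km slope with efficiency ε = 0.54: R = ε·F/W = 0.54 × 200.86 / 43000 m = 2.522e-03 mm/s.
R = 2.522e-03 × 3600 = 9.08 mm/hr.
Over 15 h: total = 9.08 × 15 = 136.2 ≈ 136 mm.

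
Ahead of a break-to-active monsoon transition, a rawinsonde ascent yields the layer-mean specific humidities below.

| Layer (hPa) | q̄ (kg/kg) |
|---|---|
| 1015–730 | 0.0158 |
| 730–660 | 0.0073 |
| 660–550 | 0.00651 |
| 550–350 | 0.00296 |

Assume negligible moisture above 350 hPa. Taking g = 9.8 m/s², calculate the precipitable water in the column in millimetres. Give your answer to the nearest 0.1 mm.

PW ≈ 64.5 mm

Precipitable water is the column-integrated vapour mass per unit area: PW = (1/g) Σ q̄ Δp, with q in kg/kg and Δp in Pa (1 kg/m² of water = 1 mm).
Layer 1015–730 hPa: Δp = 285 hPa = 28500 Pa, q̄ = 0.0158 kg/kg → 0.0158 × 28500 / 9.8 = 45.95 mm
Layer 730–660 hPa: Δp = 70 hPa = 7000 Pa, q̄ = 0.0073 kg/kg → 0.0073 × 7000 / 9.8 = 5.21 mm
Layer 660–550 hPa: Δp = 110 hPa = 11000 Pa, q̄ = 0.00651 kg/kg → 0.00651 × 11000 / 9.8 = 7.31 mm
Layer 550–350 hPa: Δp = 200 hPa = 20000 Pa, q̄ = 0.00296 kg/kg → 0.00296 × 20000 / 9.8 = 6.04 mm
PW = 45.95 + 5.21 + 7.31 + 6.04 = 64.51 ≈ 64.5 mm.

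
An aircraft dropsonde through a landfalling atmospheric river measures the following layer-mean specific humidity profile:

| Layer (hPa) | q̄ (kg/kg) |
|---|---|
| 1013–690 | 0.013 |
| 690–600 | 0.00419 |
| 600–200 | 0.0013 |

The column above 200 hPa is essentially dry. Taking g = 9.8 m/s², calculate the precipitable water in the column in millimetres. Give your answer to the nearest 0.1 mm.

PW ≈ 52.0 mm

Precipitable water is the column-integrated vapour mass per unit area: PW = (1/g) Σ q̄ Δp, with q in kg/kg and Δp in Pa (1 kg/m² of water = 1 mm).
Layer 1013–690 hPa: Δp = 323 hPa = 32300 Pa, q̄ = 0.013 kg/kg → 0.013 × 32300 / 9.8 = 42.85 mm
Layer 690–600 hPa: Δp = 90 hPa = 9000 Pa, q̄ = 0.00419 kg/kg → 0.00419 × 9000 / 9.8 = 3.85 mm
Layer 600–200 hPa: Δp = 400 hPa = 40000 Pa, q̄ = 0.0013 kg/kg → 0.0013 × 40000 / 9.8 = 5.31 mm
PW = 42.85 + 3.85 + 5.31 = 52.01 ≈ 52.0 mm.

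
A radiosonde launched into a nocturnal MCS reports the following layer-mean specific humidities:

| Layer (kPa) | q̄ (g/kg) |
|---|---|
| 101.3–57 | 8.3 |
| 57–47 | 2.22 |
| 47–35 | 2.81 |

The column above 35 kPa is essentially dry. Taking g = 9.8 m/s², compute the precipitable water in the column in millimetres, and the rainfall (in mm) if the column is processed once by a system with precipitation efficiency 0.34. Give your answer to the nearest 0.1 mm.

PW ≈ 43.2 mm; rainfall ≈ 14.7 mm

Precipitable water is the column-integrated vapour mass per unit area: PW = (1/g) Σ q̄ Δp, with q in kg/kg and Δp in Pa (1 kg/m² of water = 1 mm).
Layer 101.3–57 kPa: Δp = 443 hPa = 44300 Pa, q̄ = 0.0083 kg/kg → 0.0083 × 44300 / 9.8 = 37.52 mm
Layer 57–47 kPa: Δp = 100 hPa = 10000 Pa, q̄ = 0.00222 kg/kg → 0.00222 × 10000 / 9.8 = 2.27 mm
Layer 47–35 kPa: Δp = 120 hPa = 12000 Pa, q̄ = 0.00281 kg/kg → 0.00281 × 12000 / 9.8 = 3.44 mm
PW = 37.52 + 2.27 + 3.44 = 43.23 ≈ 43.2 mm.
Rainfall = ε × PW = 0.34 × 43.2 = 14.7 mm.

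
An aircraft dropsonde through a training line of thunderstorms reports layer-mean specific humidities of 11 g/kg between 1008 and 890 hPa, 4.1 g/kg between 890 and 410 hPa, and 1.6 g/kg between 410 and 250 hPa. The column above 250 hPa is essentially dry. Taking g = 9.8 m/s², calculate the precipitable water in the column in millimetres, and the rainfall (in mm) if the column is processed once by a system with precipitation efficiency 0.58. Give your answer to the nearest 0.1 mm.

Precipitable water is the column-integrated vapour mass per unit area: PW = (1/g) Σ q̄ Δp, with q in kg/kg and Δp in Pa (1 kg/m² of water = 1 mm).
Layer 1008–890 hPa: Δp = 118 hPa = 11800 Pa, q̄ = 0.011 kg/kg → 0.011 × 11800 / 9.8 = 13.24 mm
Layer 890–410 hPa: Δp = 480 hPa = 48000 Pa, q̄ = 0.0041 kg/kg → 0.0041 × 48000 / 9.8 = 20.08 mm
Layer 410–250 hPa: Δp = 160 hPa = 16000 Pa, q̄ = 0.0016 kg/kg → 0.0016 × 16000 / 9.8 = 2.61 mm
PW = 13.24 + 20.08 + 2.61 = 35.93 ≈ 35.9 mm.
Rainfall = ε × PW = 0.58 × 35.9 = 20.8 mm.

PW ≈ 35.9 mm; rainfall ≈ 20.8 mm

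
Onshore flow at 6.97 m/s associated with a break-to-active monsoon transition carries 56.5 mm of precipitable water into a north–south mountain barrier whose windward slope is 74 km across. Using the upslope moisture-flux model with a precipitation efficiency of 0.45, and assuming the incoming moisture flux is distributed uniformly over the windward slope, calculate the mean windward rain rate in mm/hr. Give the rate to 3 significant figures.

R ≈ 8.62 mm/hr

Incoming column moisture flux per unit ridge length: F = V × PW = 6.97 × 56.5 = 393.805 mm·m/s.
Spread over the 74 km slope with efficiency ε = 0.45: R = ε·F/W = 0.45 × 393.805 / 74000 m = 2.395e-03 mm/s.
R = 2.395e-03 × 3600 = 8.62 mm/hr.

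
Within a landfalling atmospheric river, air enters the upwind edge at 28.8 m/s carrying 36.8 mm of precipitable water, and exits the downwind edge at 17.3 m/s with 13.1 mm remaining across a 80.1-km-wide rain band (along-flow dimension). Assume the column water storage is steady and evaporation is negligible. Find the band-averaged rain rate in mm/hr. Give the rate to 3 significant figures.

Column moisture flux per unit crosswind length is F = V × PW.
Inflow: F_in = 28.8 × 36.8 = 1059.84 mm·m/s
Outflow: F_out = 17.3 × 13.1 = 226.63 mm·m/s
Steady-state rate R = (F_in − F_out)/L = (1059.84 − 226.63) / 80100 m = 1.040e-02 mm/s.
R = 1.040e-02 × 3600 = 37.4 mm/hr.

R ≈ 37.4 mm/hr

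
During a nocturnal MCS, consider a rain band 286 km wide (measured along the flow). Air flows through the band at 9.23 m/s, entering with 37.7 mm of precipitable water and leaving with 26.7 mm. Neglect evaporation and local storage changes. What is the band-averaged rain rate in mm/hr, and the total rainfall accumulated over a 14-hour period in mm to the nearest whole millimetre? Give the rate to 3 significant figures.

Column moisture flux per unit crosswind length is F = V × PW.
Inflow: F_in = 9.23 × 37.7 = 347.971 mm·m/s
Outflow: F_out = 9.23 × 26.7 = 246.441 mm·m/s
Steady-state rate R = (F_in − F_out)/L = (347.971 − 246.441) / 286000 m = 3.550e-04 mm/s.
R = 3.550e-04 × 3600 = 1.28 mm/hr.
Over 14 h: total = 1.28 × 14 = 17.92 ≈ 18 mm.

R ≈ 1.28 mm/hr; total ≈ 18 mm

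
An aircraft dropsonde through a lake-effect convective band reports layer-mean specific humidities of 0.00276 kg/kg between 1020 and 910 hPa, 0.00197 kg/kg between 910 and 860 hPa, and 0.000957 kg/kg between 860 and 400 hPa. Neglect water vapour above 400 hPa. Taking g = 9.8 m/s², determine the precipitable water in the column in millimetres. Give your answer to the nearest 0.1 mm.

Precipitable water is the column-integrated vapour mass per unit area: PW = (1/g) Σ q̄ Δp, with q in kg/kg and Δp in Pa (1 kg/m² of water = 1 mm).
Layer 1020–910 hPa: Δp = 110 hPa = 11000 Pa, q̄ = 0.00276 kg/kg → 0.00276 × 11000 / 9.8 = 3.10 mm
Layer 910–860 hPa: Δp = 50 hPa = 5000 Pa, q̄ = 0.00197 kg/kg → 0.00197 × 5000 / 9.8 = 1.01 mm
Layer 860–400 hPa: Δp = 460 hPa = 46000 Pa, q̄ = 0.000957 kg/kg → 0.000957 × 46000 / 9.8 = 4.49 mm
PW = 3.10 + 1.01 + 4.49 = 8.60 ≈ 8.6 mm.

PW ≈ 8.6 mm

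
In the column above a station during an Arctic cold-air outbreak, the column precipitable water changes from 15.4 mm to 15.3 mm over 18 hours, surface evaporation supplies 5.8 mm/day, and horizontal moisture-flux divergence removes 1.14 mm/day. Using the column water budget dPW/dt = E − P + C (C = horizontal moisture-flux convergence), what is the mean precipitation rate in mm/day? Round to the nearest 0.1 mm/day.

P ≈ 4.8 mm/day

dPW/dt = (15.3 − 15.4) mm / (18/24 day) = -0.133 mm/day.
P = E + C − dPW/dt = 5.8 + (-1.14) − (-0.133) = 4.8 mm/day.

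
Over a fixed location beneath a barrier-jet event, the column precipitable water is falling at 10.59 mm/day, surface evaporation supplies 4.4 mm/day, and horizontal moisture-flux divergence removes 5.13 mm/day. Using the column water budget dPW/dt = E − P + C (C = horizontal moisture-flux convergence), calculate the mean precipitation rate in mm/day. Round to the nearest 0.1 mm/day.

P ≈ 9.9 mm/day

dPW/dt = -10.59 mm/day.
P = E + C − dPW/dt = 4.4 + (-5.13) − (-10.59) = 9.9 mm/day.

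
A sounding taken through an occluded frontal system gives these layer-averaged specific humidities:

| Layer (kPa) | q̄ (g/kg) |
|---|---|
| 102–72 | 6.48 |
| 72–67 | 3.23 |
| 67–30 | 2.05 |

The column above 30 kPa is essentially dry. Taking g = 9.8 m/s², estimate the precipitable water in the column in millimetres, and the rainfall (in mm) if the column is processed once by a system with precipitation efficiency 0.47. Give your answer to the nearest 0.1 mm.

PW ≈ 29.2 mm; rainfall ≈ 13.7 mm

Precipitable water is the column-integrated vapour mass per unit area: PW = (1/g) Σ q̄ Δp, with q in kg/kg and Δp in Pa (1 kg/m² of water = 1 mm).
Layer 102–72 kPa: Δp = 300 hPa = 30000 Pa, q̄ = 0.00648 kg/kg → 0.00648 × 30000 / 9.8 = 19.84 mm
Layer 72–67 kPa: Δp = 50 hPa = 5000 Pa, q̄ = 0.00323 kg/kg → 0.00323 × 5000 / 9.8 = 1.65 mm
Layer 67–30 kPa: Δp = 370 hPa = 37000 Pa, q̄ = 0.00205 kg/kg → 0.00205 × 37000 / 9.8 = 7.74 mm
PW = 19.84 + 1.65 + 7.74 = 29.23 ≈ 29.2 mm.
Rainfall = ε × PW = 0.47 × 29.2 = 13.7 mm.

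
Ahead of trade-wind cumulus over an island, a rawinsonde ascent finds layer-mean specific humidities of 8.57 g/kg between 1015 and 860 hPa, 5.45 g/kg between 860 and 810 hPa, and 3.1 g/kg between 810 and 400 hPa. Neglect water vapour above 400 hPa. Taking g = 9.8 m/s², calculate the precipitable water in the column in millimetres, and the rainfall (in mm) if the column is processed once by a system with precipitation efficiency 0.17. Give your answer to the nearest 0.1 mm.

PW ≈ 29.3 mm; rainfall ≈ 5.0 mm

Precipitable water is the column-integrated vapour mass per unit area: PW = (1/g) Σ q̄ Δp, with q in kg/kg and Δp in Pa (1 kg/m² of water = 1 mm).
Layer 1015–860 hPa: Δp = 155 hPa = 15500 Pa, q̄ = 0.00857 kg/kg → 0.00857 × 15500 / 9.8 = 13.55 mm
Layer 860–810 hPa: Δp = 50 hPa = 5000 Pa, q̄ = 0.00545 kg/kg → 0.00545 × 5000 / 9.8 = 2.78 mm
Layer 810–400 hPa: Δp = 410 hPa = 41000 Pa, q̄ = 0.0031 kg/kg → 0.0031 × 41000 / 9.8 = 12.97 mm
PW = 13.55 + 2.78 + 12.97 = 29.30 ≈ 29.3 mm.
Rainfall = ε × PW = 0.17 × 29.3 = 5.0 mm.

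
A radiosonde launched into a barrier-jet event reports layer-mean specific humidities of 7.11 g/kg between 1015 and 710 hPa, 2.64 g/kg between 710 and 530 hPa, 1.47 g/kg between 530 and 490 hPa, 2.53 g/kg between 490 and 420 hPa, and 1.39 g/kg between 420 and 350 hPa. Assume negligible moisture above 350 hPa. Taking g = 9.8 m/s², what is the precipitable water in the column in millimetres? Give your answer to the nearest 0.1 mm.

PW ≈ 30.4 mm

Precipitable water is the column-integrated vapour mass per unit area: PW = (1/g) Σ q̄ Δp, with q in kg/kg and Δp in Pa (1 kg/m² of water = 1 mm).
Layer 1015–710 hPa: Δp = 305 hPa = 30500 Pa, q̄ = 0.00711 kg/kg → 0.00711 × 30500 / 9.8 = 22.13 mm
Layer 710–530 hPa: Δp = 180 hPa = 18000 Pa, q̄ = 0.00264 kg/kg → 0.00264 × 18000 / 9.8 = 4.85 mm
Layer 530–490 hPa: Δp = 40 hPa = 4000 Pa, q̄ = 0.00147 kg/kg → 0.00147 × 4000 / 9.8 = 0.60 mm
Layer 490–420 hPa: Δp = 70 hPa = 7000 Pa, q̄ = 0.00253 kg/kg → 0.00253 × 7000 / 9.8 = 1.81 mm
Layer 420–350 hPa: Δp = 70 hPa = 7000 Pa, q̄ = 0.00139 kg/kg → 0.00139 × 7000 / 9.8 = 0.99 mm
PW = 22.13 + 4.85 + 0.60 + 1.81 + 0.99 = 30.38 ≈ 30.4 mm.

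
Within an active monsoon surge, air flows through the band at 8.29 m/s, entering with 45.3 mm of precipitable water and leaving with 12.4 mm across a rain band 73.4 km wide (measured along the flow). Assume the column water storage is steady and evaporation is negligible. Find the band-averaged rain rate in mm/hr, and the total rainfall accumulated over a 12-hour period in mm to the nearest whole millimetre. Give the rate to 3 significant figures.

R ≈ 13.4 mm/hr; total ≈ 161 mm

Column moisture flux per unit crosswind length is F = V × PW.
Inflow: F_in = 8.29 × 45.3 = 375.537 mm·m/s
Outflow: F_out = 8.29 × 12.4 = 102.796 mm·m/s
Steady-state rate R = (F_in − F_out)/L = (375.537 − 102.796) / 73400 m = 3.716e-03 mm/s.
R = 3.716e-03 × 3600 = 13.4 mm/hr.
Over 12 h: total = 13.4 × 12 = 160.8 ≈ 161 mm.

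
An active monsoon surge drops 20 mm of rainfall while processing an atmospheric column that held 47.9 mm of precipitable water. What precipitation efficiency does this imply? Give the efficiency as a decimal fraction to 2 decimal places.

ε = rainfall / PW = 20 / 47.9 = 0.42.

ε ≈ 0.42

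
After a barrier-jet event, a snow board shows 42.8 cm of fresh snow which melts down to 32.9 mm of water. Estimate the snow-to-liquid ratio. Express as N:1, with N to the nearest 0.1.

Ratio = snow depth / SWE = 428 mm / 32.9 mm = 13.0, i.e. 13.0:1.

ratio ≈ 13.0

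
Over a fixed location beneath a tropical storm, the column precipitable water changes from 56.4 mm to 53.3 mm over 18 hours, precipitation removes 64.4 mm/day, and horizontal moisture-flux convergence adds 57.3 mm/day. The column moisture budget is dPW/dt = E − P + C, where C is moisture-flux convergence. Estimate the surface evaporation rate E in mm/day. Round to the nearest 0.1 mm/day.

E ≈ 3.0 mm/day

dPW/dt = (53.3 − 56.4) mm / (18/24 day) = -4.133 mm/day.
E = dPW/dt + P − C = (-4.133) + 64.4 − (57.3) = 3.0 mm/day.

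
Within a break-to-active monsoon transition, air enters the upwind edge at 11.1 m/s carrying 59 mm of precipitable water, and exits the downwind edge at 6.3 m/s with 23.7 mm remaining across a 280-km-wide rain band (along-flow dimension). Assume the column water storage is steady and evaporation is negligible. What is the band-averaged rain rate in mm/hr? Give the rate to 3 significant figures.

R ≈ 6.50 mm/hr

Column moisture flux per unit crosswind length is F = V × PW.
Inflow: F_in = 11.1 × 59 = 654.9 mm·m/s
Outflow: F_out = 6.3 × 23.7 = 149.31 mm·m/s
Steady-state rate R = (F_in − F_out)/L = (654.9 − 149.31) / 280000 m = 1.806e-03 mm/s.
R = 1.806e-03 × 3600 = 6.50 mm/hr.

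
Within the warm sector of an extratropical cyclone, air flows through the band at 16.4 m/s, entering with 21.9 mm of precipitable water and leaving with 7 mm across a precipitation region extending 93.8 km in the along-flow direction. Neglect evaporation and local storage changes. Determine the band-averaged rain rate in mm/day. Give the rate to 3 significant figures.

Column moisture flux per unit crosswind length is F = V × PW.
Inflow: F_in = 16.4 × 21.9 = 359.16 mm·m/s
Outflow: F_out = 16.4 × 7 = 114.8 mm·m/s
Steady-state rate R = (F_in − F_out)/L = (359.16 − 114.8) / 93800 m = 2.605e-03 mm/s.
R = 2.605e-03 × 3600 × 24 = 225 mm/day.

R ≈ 225 mm/day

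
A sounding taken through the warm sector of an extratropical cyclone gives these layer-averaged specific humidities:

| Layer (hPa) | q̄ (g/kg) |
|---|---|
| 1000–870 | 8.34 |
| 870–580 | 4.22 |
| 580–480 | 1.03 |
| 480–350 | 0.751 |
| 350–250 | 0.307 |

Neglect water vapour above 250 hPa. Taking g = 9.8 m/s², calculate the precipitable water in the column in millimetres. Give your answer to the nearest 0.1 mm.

PW ≈ 25.9 mm

Precipitable water is the column-integrated vapour mass per unit area: PW = (1/g) Σ q̄ Δp, with q in kg/kg and Δp in Pa (1 kg/m² of water = 1 mm).
Layer 1000–870 hPa: Δp = 130 hPa = 13000 Pa, q̄ = 0.00834 kg/kg → 0.00834 × 13000 / 9.8 = 11.06 mm
Layer 870–580 hPa: Δp = 290 hPa = 29000 Pa, q̄ = 0.00422 kg/kg → 0.00422 × 29000 / 9.8 = 12.49 mm
Layer 580–480 hPa: Δp = 100 hPa = 10000 Pa, q̄ = 0.00103 kg/kg → 0.00103 × 10000 / 9.8 = 1.05 mm
Layer 480–350 hPa: Δp = 130 hPa = 13000 Pa, q̄ = 0.000751 kg/kg → 0.000751 × 13000 / 9.8 = 1.00 mm
Layer 350–250 hPa: Δp = 100 hPa = 10000 Pa, q̄ = 0.000307 kg/kg → 0.000307 × 10000 / 9.8 = 0.31 mm
PW = 11.06 + 12.49 + 1.05 + 1.00 + 0.31 = 25.91 ≈ 25.9 mm.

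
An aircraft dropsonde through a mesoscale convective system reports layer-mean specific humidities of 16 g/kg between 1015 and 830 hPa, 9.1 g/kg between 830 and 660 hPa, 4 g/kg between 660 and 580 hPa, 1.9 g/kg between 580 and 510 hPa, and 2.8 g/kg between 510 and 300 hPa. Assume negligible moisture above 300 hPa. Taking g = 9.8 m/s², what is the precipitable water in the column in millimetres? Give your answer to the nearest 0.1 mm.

PW ≈ 56.6 mm

Precipitable water is the column-integrated vapour mass per unit area: PW = (1/g) Σ q̄ Δp, with q in kg/kg and Δp in Pa (1 kg/m² of water = 1 mm).
Layer 1015–830 hPa: Δp = 185 hPa = 18500 Pa, q̄ = 0.016 kg/kg → 0.016 × 18500 / 9.8 = 30.20 mm
Layer 830–660 hPa: Δp = 170 hPa = 17000 Pa, q̄ = 0.0091 kg/kg → 0.0091 × 17000 / 9.8 = 15.79 mm
Layer 660–580 hPa: Δp = 80 hPa = 8000 Pa, q̄ = 0.004 kg/kg → 0.004 × 8000 / 9.8 = 3.27 mm
Layer 580–510 hPa: Δp = 70 hPa = 7000 Pa, q̄ = 0.0019 kg/kg → 0.0019 × 7000 / 9.8 = 1.36 mm
Layer 510–300 hPa: Δp = 210 hPa = 21000 Pa, q̄ = 0.0028 kg/kg → 0.0028 × 21000 / 9.8 = 6.00 mm
PW = 30.20 + 15.79 + 3.27 + 1.36 + 6.00 = 56.62 ≈ 56.6 mm.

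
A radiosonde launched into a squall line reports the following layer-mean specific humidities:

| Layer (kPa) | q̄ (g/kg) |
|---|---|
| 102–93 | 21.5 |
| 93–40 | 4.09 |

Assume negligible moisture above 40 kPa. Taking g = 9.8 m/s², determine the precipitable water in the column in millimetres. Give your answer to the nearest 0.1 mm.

PW ≈ 41.9 mm

Precipitable water is the column-integrated vapour mass per unit area: PW = (1/g) Σ q̄ Δp, with q in kg/kg and Δp in Pa (1 kg/m² of water = 1 mm).
Layer 102–93 kPa: Δp = 90 hPa = 9000 Pa, q̄ = 0.0215 kg/kg → 0.0215 × 9000 / 9.8 = 19.74 mm
Layer 93–40 kPa: Δp = 530 hPa = 53000 Pa, q̄ = 0.00409 kg/kg → 0.00409 × 53000 / 9.8 = 22.12 mm
PW = 19.74 + 22.12 = 41.86 ≈ 41.9 mm.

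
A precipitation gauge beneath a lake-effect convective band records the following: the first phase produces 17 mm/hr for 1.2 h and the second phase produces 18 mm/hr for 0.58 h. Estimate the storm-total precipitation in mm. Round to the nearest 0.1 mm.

Total = Σ Rᵢ Δtᵢ = 17 × 1.2 + 18 × 0.58
      = 20.4 + 10.44 = 30.8 mm.

total ≈ 30.8 mm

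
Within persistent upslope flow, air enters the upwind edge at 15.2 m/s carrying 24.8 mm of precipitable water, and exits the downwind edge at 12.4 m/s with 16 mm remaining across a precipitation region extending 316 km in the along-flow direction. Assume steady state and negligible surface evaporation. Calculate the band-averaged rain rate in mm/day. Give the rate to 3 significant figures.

R ≈ 48.8 mm/day

Column moisture flux per unit crosswind length is F = V × PW.
Inflow: F_in = 15.2 × 24.8 = 376.96 mm·m/s
Outflow: F_out = 12.4 × 16 = 198.4 mm·m/s
Steady-state rate R = (F_in − F_out)/L = (376.96 − 198.4) / 316000 m = 5.651e-04 mm/s.
R = 5.651e-04 × 3600 × 24 = 48.8 mm/day.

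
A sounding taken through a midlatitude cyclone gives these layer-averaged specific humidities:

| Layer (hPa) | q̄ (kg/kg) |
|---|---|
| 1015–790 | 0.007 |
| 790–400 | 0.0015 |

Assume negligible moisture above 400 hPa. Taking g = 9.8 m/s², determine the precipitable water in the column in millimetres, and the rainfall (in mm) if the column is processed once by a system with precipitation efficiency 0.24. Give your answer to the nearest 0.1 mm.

Precipitable water is the column-integrated vapour mass per unit area: PW = (1/g) Σ q̄ Δp, with q in kg/kg and Δp in Pa (1 kg/m² of water = 1 mm).
Layer 1015–790 hPa: Δp = 225 hPa = 22500 Pa, q̄ = 0.007 kg/kg → 0.007 × 22500 / 9.8 = 16.07 mm
Layer 790–400 hPa: Δp = 390 hPa = 39000 Pa, q̄ = 0.0015 kg/kg → 0.0015 × 39000 / 9.8 = 5.97 mm
PW = 16.07 + 5.97 = 22.04 ≈ 22.0 mm.
Rainfall = ε × PW = 0.24 × 22.0 = 5.3 mm.

PW ≈ 22.0 mm; rainfall ≈ 5.3 mm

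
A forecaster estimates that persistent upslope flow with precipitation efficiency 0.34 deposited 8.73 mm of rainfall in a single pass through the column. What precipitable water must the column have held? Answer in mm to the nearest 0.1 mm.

PW ≈ 25.7 mm

PW = rainfall / ε = 8.73 / 0.34 = 25.7 mm.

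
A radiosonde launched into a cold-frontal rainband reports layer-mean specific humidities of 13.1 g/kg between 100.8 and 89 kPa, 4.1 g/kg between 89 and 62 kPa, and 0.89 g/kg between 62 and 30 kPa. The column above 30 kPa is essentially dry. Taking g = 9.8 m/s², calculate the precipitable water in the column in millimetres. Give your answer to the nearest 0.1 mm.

PW ≈ 30.0 mm

Precipitable water is the column-integrated vapour mass per unit area: PW = (1/g) Σ q̄ Δp, with q in kg/kg and Δp in Pa (1 kg/m² of water = 1 mm).
Layer 100.8–89 kPa: Δp = 118 hPa = 11800 Pa, q̄ = 0.0131 kg/kg → 0.0131 × 11800 / 9.8 = 15.77 mm
Layer 89–62 kPa: Δp = 270 hPa = 27000 Pa, q̄ = 0.0041 kg/kg → 0.0041 × 27000 / 9.8 = 11.30 mm
Layer 62–30 kPa: Δp = 320 hPa = 32000 Pa, q̄ = 0.00089 kg/kg → 0.00089 × 32000 / 9.8 = 2.91 mm
PW = 15.77 + 11.30 + 2.91 = 29.98 ≈ 30.0 mm.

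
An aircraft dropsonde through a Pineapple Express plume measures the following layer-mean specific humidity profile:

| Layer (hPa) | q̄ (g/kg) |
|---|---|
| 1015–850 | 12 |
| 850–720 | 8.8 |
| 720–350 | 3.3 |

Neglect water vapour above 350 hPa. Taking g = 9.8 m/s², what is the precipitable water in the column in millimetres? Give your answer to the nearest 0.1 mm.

Precipitable water is the column-integrated vapour mass per unit area: PW = (1/g) Σ q̄ Δp, with q in kg/kg and Δp in Pa (1 kg/m² of water = 1 mm).
Layer 1015–850 hPa: Δp = 165 hPa = 16500 Pa, q̄ = 0.012 kg/kg → 0.012 × 16500 / 9.8 = 20.20 mm
Layer 850–720 hPa: Δp = 130 hPa = 13000 Pa, q̄ = 0.0088 kg/kg → 0.0088 × 13000 / 9.8 = 11.67 mm
Layer 720–350 hPa: Δp = 370 hPa = 37000 Pa, q̄ = 0.0033 kg/kg → 0.0033 × 37000 / 9.8 = 12.46 mm
PW = 20.20 + 11.67 + 12.46 = 44.33 ≈ 44.3 mm.

PW ≈ 44.3 mm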